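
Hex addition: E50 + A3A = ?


Align and add column by column (LSB to MSB, each column mod 16 with carry):
  0E50
+ 0A3A
  ----
  col 0: 0(0) + A(10) + 0 (carry in) = 10 → A(10), carry out 0
  col 1: 5(5) + 3(3) + 0 (carry in) = 8 → 8(8), carry out 0
  col 2: E(14) + A(10) + 0 (carry in) = 24 → 8(8), carry out 1
  col 3: 0(0) + 0(0) + 1 (carry in) = 1 → 1(1), carry out 0
Reading digits MSB→LSB: 188A
Strip leading zeros: 188A
= 0x188A


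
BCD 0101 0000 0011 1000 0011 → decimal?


Each 4-bit group → digit:
  0101 → 5
  0000 → 0
  0011 → 3
  1000 → 8
  0011 → 3
= 50383


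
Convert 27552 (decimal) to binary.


Divide by 2 repeatedly:
27552 ÷ 2 = 13776 remainder 0
13776 ÷ 2 = 6888 remainder 0
6888 ÷ 2 = 3444 remainder 0
3444 ÷ 2 = 1722 remainder 0
1722 ÷ 2 = 861 remainder 0
861 ÷ 2 = 430 remainder 1
430 ÷ 2 = 215 remainder 0
215 ÷ 2 = 107 remainder 1
107 ÷ 2 = 53 remainder 1
53 ÷ 2 = 26 remainder 1
26 ÷ 2 = 13 remainder 0
13 ÷ 2 = 6 remainder 1
6 ÷ 2 = 3 remainder 0
3 ÷ 2 = 1 remainder 1
1 ÷ 2 = 0 remainder 1
Reading remainders bottom-up:
= 110101110100000


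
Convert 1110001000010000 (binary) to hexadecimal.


Group into 4-bit nibbles: 1110001000010000
  1110 = E
  0010 = 2
  0001 = 1
  0000 = 0
= 0xE210


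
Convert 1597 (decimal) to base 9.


Divide by 9 repeatedly:
1597 ÷ 9 = 177 remainder 4
177 ÷ 9 = 19 remainder 6
19 ÷ 9 = 2 remainder 1
2 ÷ 9 = 0 remainder 2
Reading remainders bottom-up:
= 2164


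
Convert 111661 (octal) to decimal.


Positional values:
Position 0: 1 × 8^0 = 1
Position 1: 6 × 8^1 = 48
Position 2: 6 × 8^2 = 384
Position 3: 1 × 8^3 = 512
Position 4: 1 × 8^4 = 4096
Position 5: 1 × 8^5 = 32768
Sum = 1 + 48 + 384 + 512 + 4096 + 32768
= 37809


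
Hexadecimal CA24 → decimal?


Positional values:
Position 0: 4 × 16^0 = 4 × 1 = 4
Position 1: 2 × 16^1 = 2 × 16 = 32
Position 2: A × 16^2 = 10 × 256 = 2560
Position 3: C × 16^3 = 12 × 4096 = 49152
Sum = 4 + 32 + 2560 + 49152
= 51748


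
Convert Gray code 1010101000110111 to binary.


Gray code: 1010101000110111
MSB stays the same: 1
Each subsequent bit = prev_binary XOR current_gray:
  B[1] = 1 XOR 0 = 1
  B[2] = 1 XOR 1 = 0
  B[3] = 0 XOR 0 = 0
  B[4] = 0 XOR 1 = 1
  B[5] = 1 XOR 0 = 1
  B[6] = 1 XOR 1 = 0
  B[7] = 0 XOR 0 = 0
  B[8] = 0 XOR 0 = 0
  B[9] = 0 XOR 0 = 0
  B[10] = 0 XOR 1 = 1
  B[11] = 1 XOR 1 = 0
  B[12] = 0 XOR 0 = 0
  B[13] = 0 XOR 1 = 1
  B[14] = 1 XOR 1 = 0
  B[15] = 0 XOR 1 = 1
= 1100110000100101 (52261 decimal)


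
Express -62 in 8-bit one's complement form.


Original: 00111110
Invert all bits:
  bit 0: 0 → 1
  bit 1: 0 → 1
  bit 2: 1 → 0
  bit 3: 1 → 0
  bit 4: 1 → 0
  bit 5: 1 → 0
  bit 6: 1 → 0
  bit 7: 0 → 1
= 11000001


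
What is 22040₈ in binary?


Each octal digit → 3 binary bits:
  2 = 010
  2 = 010
  0 = 000
  4 = 100
  0 = 000
Concatenate: 010 010 000 100 000
= 010010000100000


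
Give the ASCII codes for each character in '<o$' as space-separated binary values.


String: '<o$'  (3 characters)
Per-character ASCII lookup:
  '<': special character: '<' = 60 → 111100
  'o': lowercase starts at 97: 'o' = 97 + 14 = 111 → 1101111
  '$': special character: '$' = 36 → 100100
= 111100 1101111 100100


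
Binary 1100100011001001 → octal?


Group into 3-bit groups: 001100100011001001
  001 = 1
  100 = 4
  100 = 4
  011 = 3
  001 = 1
  001 = 1
= 0o144311


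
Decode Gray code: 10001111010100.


Gray code: 10001111010100
MSB stays the same: 1
Each subsequent bit = prev_binary XOR current_gray:
  B[1] = 1 XOR 0 = 1
  B[2] = 1 XOR 0 = 1
  B[3] = 1 XOR 0 = 1
  B[4] = 1 XOR 1 = 0
  B[5] = 0 XOR 1 = 1
  B[6] = 1 XOR 1 = 0
  B[7] = 0 XOR 1 = 1
  B[8] = 1 XOR 0 = 1
  B[9] = 1 XOR 1 = 0
  B[10] = 0 XOR 0 = 0
  B[11] = 0 XOR 1 = 1
  B[12] = 1 XOR 0 = 1
  B[13] = 1 XOR 0 = 1
= 11110101100111 (15719 decimal)


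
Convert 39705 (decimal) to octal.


Divide by 8 repeatedly:
39705 ÷ 8 = 4963 remainder 1
4963 ÷ 8 = 620 remainder 3
620 ÷ 8 = 77 remainder 4
77 ÷ 8 = 9 remainder 5
9 ÷ 8 = 1 remainder 1
1 ÷ 8 = 0 remainder 1
Reading remainders bottom-up:
= 0o115431


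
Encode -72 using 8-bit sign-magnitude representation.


Sign bit: 1 (negative)
Magnitude: 72 = 1001000
= 11001000


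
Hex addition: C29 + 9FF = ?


Align and add column by column (LSB to MSB, each column mod 16 with carry):
  0C29
+ 09FF
  ----
  col 0: 9(9) + F(15) + 0 (carry in) = 24 → 8(8), carry out 1
  col 1: 2(2) + F(15) + 1 (carry in) = 18 → 2(2), carry out 1
  col 2: C(12) + 9(9) + 1 (carry in) = 22 → 6(6), carry out 1
  col 3: 0(0) + 0(0) + 1 (carry in) = 1 → 1(1), carry out 0
Reading digits MSB→LSB: 1628
Strip leading zeros: 1628
= 0x1628


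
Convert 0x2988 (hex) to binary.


Each hex digit → 4 binary bits:
  2 = 0010
  9 = 1001
  8 = 1000
  8 = 1000
Concatenate: 0010 1001 1000 1000
= 0010100110001000


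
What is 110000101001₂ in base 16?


Group into 4-bit nibbles: 110000101001
  1100 = C
  0010 = 2
  1001 = 9
= 0xC29


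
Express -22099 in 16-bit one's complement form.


Original: 0101011001010011
Invert all bits:
  bit 0: 0 → 1
  bit 1: 1 → 0
  bit 2: 0 → 1
  bit 3: 1 → 0
  bit 4: 0 → 1
  bit 5: 1 → 0
  bit 6: 1 → 0
  bit 7: 0 → 1
  bit 8: 0 → 1
  bit 9: 1 → 0
  bit 10: 0 → 1
  bit 11: 1 → 0
  bit 12: 0 → 1
  bit 13: 0 → 1
  bit 14: 1 → 0
  bit 15: 1 → 0
= 1010100110101100


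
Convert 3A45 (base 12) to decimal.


Positional values (base 12):
  5 × 12^0 = 5 × 1 = 5
  4 × 12^1 = 4 × 12 = 48
  A × 12^2 = 10 × 144 = 1440
  3 × 12^3 = 3 × 1728 = 5184
Sum = 5 + 48 + 1440 + 5184
= 6677


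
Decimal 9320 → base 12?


Divide by 12 repeatedly:
9320 ÷ 12 = 776 remainder 8
776 ÷ 12 = 64 remainder 8
64 ÷ 12 = 5 remainder 4
5 ÷ 12 = 0 remainder 5
Reading remainders bottom-up:
= 5488


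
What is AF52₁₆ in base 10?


Positional values:
Position 0: 2 × 16^0 = 2 × 1 = 2
Position 1: 5 × 16^1 = 5 × 16 = 80
Position 2: F × 16^2 = 15 × 256 = 3840
Position 3: A × 16^3 = 10 × 4096 = 40960
Sum = 2 + 80 + 3840 + 40960
= 44882


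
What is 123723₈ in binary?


Each octal digit → 3 binary bits:
  1 = 001
  2 = 010
  3 = 011
  7 = 111
  2 = 010
  3 = 011
Concatenate: 001 010 011 111 010 011
= 001010011111010011


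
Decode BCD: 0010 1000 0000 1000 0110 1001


Each 4-bit group → digit:
  0010 → 2
  1000 → 8
  0000 → 0
  1000 → 8
  0110 → 6
  1001 → 9
= 280869


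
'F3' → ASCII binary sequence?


String: 'F3'  (2 characters)
Per-character ASCII lookup:
  'F': uppercase starts at 65: 'F' = 65 + 5 = 70 → 1000110
  '3': digits start at 48: '3' = 48 + 3 = 51 → 110011
= 1000110 110011


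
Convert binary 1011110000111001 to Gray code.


Binary: 1011110000111001
Gray code: G = B XOR (B >> 1)
B >> 1 = 0101111000011100
1011110000111001 XOR 0101111000011100:
  1 XOR 0 = 1
  0 XOR 1 = 1
  1 XOR 0 = 1
  1 XOR 1 = 0
  1 XOR 1 = 0
  1 XOR 1 = 0
  0 XOR 1 = 1
  0 XOR 0 = 0
  0 XOR 0 = 0
  0 XOR 0 = 0
  1 XOR 0 = 1
  1 XOR 1 = 0
  1 XOR 1 = 0
  0 XOR 1 = 1
  0 XOR 0 = 0
  1 XOR 0 = 1
= 1110001000100101


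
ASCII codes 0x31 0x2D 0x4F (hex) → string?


Codes (hex): 0x31 0x2D 0x4F
Per-code ASCII lookup:
  0x31 = 49  (range 48-57: digits, 49 - 48 = 1) → '1'
  0x2D = 45  (special character) → '-'
  0x4F = 79  (range 65-90: uppercase, 79 - 65 = 14) → 'O'
= '1-O'


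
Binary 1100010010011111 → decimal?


Positional values:
Bit 0: 1 × 2^0 = 1
Bit 1: 1 × 2^1 = 2
Bit 2: 1 × 2^2 = 4
Bit 3: 1 × 2^3 = 8
Bit 4: 1 × 2^4 = 16
Bit 7: 1 × 2^7 = 128
Bit 10: 1 × 2^10 = 1024
Bit 14: 1 × 2^14 = 16384
Bit 15: 1 × 2^15 = 32768
Sum = 1 + 2 + 4 + 8 + 16 + 128 + 1024 + 16384 + 32768
= 50335


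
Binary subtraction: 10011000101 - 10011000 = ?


Align and subtract column by column (LSB to MSB, borrowing when needed):
  10011000101
- 00010011000
  -----------
  col 0: (1 - 0 borrow-in) - 0 → 1 - 0 = 1, borrow out 0
  col 1: (0 - 0 borrow-in) - 0 → 0 - 0 = 0, borrow out 0
  col 2: (1 - 0 borrow-in) - 0 → 1 - 0 = 1, borrow out 0
  col 3: (0 - 0 borrow-in) - 1 → borrow from next column: (0+2) - 1 = 1, borrow out 1
  col 4: (0 - 1 borrow-in) - 1 → borrow from next column: (-1+2) - 1 = 0, borrow out 1
  col 5: (0 - 1 borrow-in) - 0 → borrow from next column: (-1+2) - 0 = 1, borrow out 1
  col 6: (1 - 1 borrow-in) - 0 → 0 - 0 = 0, borrow out 0
  col 7: (1 - 0 borrow-in) - 1 → 1 - 1 = 0, borrow out 0
  col 8: (0 - 0 borrow-in) - 0 → 0 - 0 = 0, borrow out 0
  col 9: (0 - 0 borrow-in) - 0 → 0 - 0 = 0, borrow out 0
  col 10: (1 - 0 borrow-in) - 0 → 1 - 0 = 1, borrow out 0
Reading bits MSB→LSB: 10000101101
Strip leading zeros: 10000101101
= 10000101101


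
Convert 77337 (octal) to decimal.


Positional values:
Position 0: 7 × 8^0 = 7
Position 1: 3 × 8^1 = 24
Position 2: 3 × 8^2 = 192
Position 3: 7 × 8^3 = 3584
Position 4: 7 × 8^4 = 28672
Sum = 7 + 24 + 192 + 3584 + 28672
= 32479


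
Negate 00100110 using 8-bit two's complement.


Original: 00100110
Step 1 - Invert all bits: 11011001
Step 2 - Add 1: 11011001 + 1
= 11011010 (represents -38)


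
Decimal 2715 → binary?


Divide by 2 repeatedly:
2715 ÷ 2 = 1357 remainder 1
1357 ÷ 2 = 678 remainder 1
678 ÷ 2 = 339 remainder 0
339 ÷ 2 = 169 remainder 1
169 ÷ 2 = 84 remainder 1
84 ÷ 2 = 42 remainder 0
42 ÷ 2 = 21 remainder 0
21 ÷ 2 = 10 remainder 1
10 ÷ 2 = 5 remainder 0
5 ÷ 2 = 2 remainder 1
2 ÷ 2 = 1 remainder 0
1 ÷ 2 = 0 remainder 1
Reading remainders bottom-up:
= 101010011011


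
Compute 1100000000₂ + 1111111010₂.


Align and add column by column (LSB to MSB, carry propagating):
  01100000000
+ 01111111010
  -----------
  col 0: 0 + 0 + 0 (carry in) = 0 → bit 0, carry out 0
  col 1: 0 + 1 + 0 (carry in) = 1 → bit 1, carry out 0
  col 2: 0 + 0 + 0 (carry in) = 0 → bit 0, carry out 0
  col 3: 0 + 1 + 0 (carry in) = 1 → bit 1, carry out 0
  col 4: 0 + 1 + 0 (carry in) = 1 → bit 1, carry out 0
  col 5: 0 + 1 + 0 (carry in) = 1 → bit 1, carry out 0
  col 6: 0 + 1 + 0 (carry in) = 1 → bit 1, carry out 0
  col 7: 0 + 1 + 0 (carry in) = 1 → bit 1, carry out 0
  col 8: 1 + 1 + 0 (carry in) = 2 → bit 0, carry out 1
  col 9: 1 + 1 + 1 (carry in) = 3 → bit 1, carry out 1
  col 10: 0 + 0 + 1 (carry in) = 1 → bit 1, carry out 0
Reading bits MSB→LSB: 11011111010
Strip leading zeros: 11011111010
= 11011111010


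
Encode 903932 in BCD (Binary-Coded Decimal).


Each digit → 4-bit binary:
  9 → 1001
  0 → 0000
  3 → 0011
  9 → 1001
  3 → 0011
  2 → 0010
= 1001 0000 0011 1001 0011 0010


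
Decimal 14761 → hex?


Divide by 16 repeatedly:
14761 ÷ 16 = 922 remainder 9 (9)
922 ÷ 16 = 57 remainder 10 (A)
57 ÷ 16 = 3 remainder 9 (9)
3 ÷ 16 = 0 remainder 3 (3)
Reading remainders bottom-up:
= 0x39A9


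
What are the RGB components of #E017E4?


Hex: #E017E4
R = E0₁₆ = 224
G = 17₁₆ = 23
B = E4₁₆ = 228
= RGB(224, 23, 228)


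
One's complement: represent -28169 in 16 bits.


Original: 0110111000001001
Invert all bits:
  bit 0: 0 → 1
  bit 1: 1 → 0
  bit 2: 1 → 0
  bit 3: 0 → 1
  bit 4: 1 → 0
  bit 5: 1 → 0
  bit 6: 1 → 0
  bit 7: 0 → 1
  bit 8: 0 → 1
  bit 9: 0 → 1
  bit 10: 0 → 1
  bit 11: 0 → 1
  bit 12: 1 → 0
  bit 13: 0 → 1
  bit 14: 0 → 1
  bit 15: 1 → 0
= 1001000111110110


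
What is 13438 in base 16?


Divide by 16 repeatedly:
13438 ÷ 16 = 839 remainder 14 (E)
839 ÷ 16 = 52 remainder 7 (7)
52 ÷ 16 = 3 remainder 4 (4)
3 ÷ 16 = 0 remainder 3 (3)
Reading remainders bottom-up:
= 0x347E


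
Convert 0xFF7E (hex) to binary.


Each hex digit → 4 binary bits:
  F = 1111
  F = 1111
  7 = 0111
  E = 1110
Concatenate: 1111 1111 0111 1110
= 1111111101111110


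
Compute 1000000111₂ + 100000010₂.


Align and add column by column (LSB to MSB, carry propagating):
  01000000111
+ 00100000010
  -----------
  col 0: 1 + 0 + 0 (carry in) = 1 → bit 1, carry out 0
  col 1: 1 + 1 + 0 (carry in) = 2 → bit 0, carry out 1
  col 2: 1 + 0 + 1 (carry in) = 2 → bit 0, carry out 1
  col 3: 0 + 0 + 1 (carry in) = 1 → bit 1, carry out 0
  col 4: 0 + 0 + 0 (carry in) = 0 → bit 0, carry out 0
  col 5: 0 + 0 + 0 (carry in) = 0 → bit 0, carry out 0
  col 6: 0 + 0 + 0 (carry in) = 0 → bit 0, carry out 0
  col 7: 0 + 0 + 0 (carry in) = 0 → bit 0, carry out 0
  col 8: 0 + 1 + 0 (carry in) = 1 → bit 1, carry out 0
  col 9: 1 + 0 + 0 (carry in) = 1 → bit 1, carry out 0
  col 10: 0 + 0 + 0 (carry in) = 0 → bit 0, carry out 0
Reading bits MSB→LSB: 01100001001
Strip leading zeros: 1100001001
= 1100001001


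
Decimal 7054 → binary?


Divide by 2 repeatedly:
7054 ÷ 2 = 3527 remainder 0
3527 ÷ 2 = 1763 remainder 1
1763 ÷ 2 = 881 remainder 1
881 ÷ 2 = 440 remainder 1
440 ÷ 2 = 220 remainder 0
220 ÷ 2 = 110 remainder 0
110 ÷ 2 = 55 remainder 0
55 ÷ 2 = 27 remainder 1
27 ÷ 2 = 13 remainder 1
13 ÷ 2 = 6 remainder 1
6 ÷ 2 = 3 remainder 0
3 ÷ 2 = 1 remainder 1
1 ÷ 2 = 0 remainder 1
Reading remainders bottom-up:
= 1101110001110


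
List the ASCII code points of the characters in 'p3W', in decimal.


String: 'p3W'  (3 characters)
Per-character ASCII lookup:
  'p': lowercase starts at 97: 'p' = 97 + 15 = 112
  '3': digits start at 48: '3' = 48 + 3 = 51
  'W': uppercase starts at 65: 'W' = 65 + 22 = 87
= 112 51 87


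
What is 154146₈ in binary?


Each octal digit → 3 binary bits:
  1 = 001
  5 = 101
  4 = 100
  1 = 001
  4 = 100
  6 = 110
Concatenate: 001 101 100 001 100 110
= 001101100001100110


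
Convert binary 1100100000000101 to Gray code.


Binary: 1100100000000101
Gray code: G = B XOR (B >> 1)
B >> 1 = 0110010000000010
1100100000000101 XOR 0110010000000010:
  1 XOR 0 = 1
  1 XOR 1 = 0
  0 XOR 1 = 1
  0 XOR 0 = 0
  1 XOR 0 = 1
  0 XOR 1 = 1
  0 XOR 0 = 0
  0 XOR 0 = 0
  0 XOR 0 = 0
  0 XOR 0 = 0
  0 XOR 0 = 0
  0 XOR 0 = 0
  0 XOR 0 = 0
  1 XOR 0 = 1
  0 XOR 1 = 1
  1 XOR 0 = 1
= 1010110000000111


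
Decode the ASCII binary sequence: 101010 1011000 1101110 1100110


Codes (binary): 101010 1011000 1101110 1100110
Per-code ASCII lookup:
  101010 = 42  (special character) → '*'
  1011000 = 88  (range 65-90: uppercase, 88 - 65 = 23) → 'X'
  1101110 = 110  (range 97-122: lowercase, 110 - 97 = 13) → 'n'
  1100110 = 102  (range 97-122: lowercase, 102 - 97 = 5) → 'f'
= '*Xnf'


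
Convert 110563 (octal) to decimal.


Positional values:
Position 0: 3 × 8^0 = 3
Position 1: 6 × 8^1 = 48
Position 2: 5 × 8^2 = 320
Position 3: 0 × 8^3 = 0
Position 4: 1 × 8^4 = 4096
Position 5: 1 × 8^5 = 32768
Sum = 3 + 48 + 320 + 0 + 4096 + 32768
= 37235


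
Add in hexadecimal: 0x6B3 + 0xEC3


Align and add column by column (LSB to MSB, each column mod 16 with carry):
  06B3
+ 0EC3
  ----
  col 0: 3(3) + 3(3) + 0 (carry in) = 6 → 6(6), carry out 0
  col 1: B(11) + C(12) + 0 (carry in) = 23 → 7(7), carry out 1
  col 2: 6(6) + E(14) + 1 (carry in) = 21 → 5(5), carry out 1
  col 3: 0(0) + 0(0) + 1 (carry in) = 1 → 1(1), carry out 0
Reading digits MSB→LSB: 1576
Strip leading zeros: 1576
= 0x1576


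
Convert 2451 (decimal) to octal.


Divide by 8 repeatedly:
2451 ÷ 8 = 306 remainder 3
306 ÷ 8 = 38 remainder 2
38 ÷ 8 = 4 remainder 6
4 ÷ 8 = 0 remainder 4
Reading remainders bottom-up:
= 0o4623


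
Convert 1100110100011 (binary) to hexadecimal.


Group into 4-bit nibbles: 0001100110100011
  0001 = 1
  1001 = 9
  1010 = A
  0011 = 3
= 0x19A3


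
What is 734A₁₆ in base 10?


Positional values:
Position 0: A × 16^0 = 10 × 1 = 10
Position 1: 4 × 16^1 = 4 × 16 = 64
Position 2: 3 × 16^2 = 3 × 256 = 768
Position 3: 7 × 16^3 = 7 × 4096 = 28672
Sum = 10 + 64 + 768 + 28672
= 29514


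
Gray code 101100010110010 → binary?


Gray code: 101100010110010
MSB stays the same: 1
Each subsequent bit = prev_binary XOR current_gray:
  B[1] = 1 XOR 0 = 1
  B[2] = 1 XOR 1 = 0
  B[3] = 0 XOR 1 = 1
  B[4] = 1 XOR 0 = 1
  B[5] = 1 XOR 0 = 1
  B[6] = 1 XOR 0 = 1
  B[7] = 1 XOR 1 = 0
  B[8] = 0 XOR 0 = 0
  B[9] = 0 XOR 1 = 1
  B[10] = 1 XOR 1 = 0
  B[11] = 0 XOR 0 = 0
  B[12] = 0 XOR 0 = 0
  B[13] = 0 XOR 1 = 1
  B[14] = 1 XOR 0 = 1
= 110111100100011 (28451 decimal)


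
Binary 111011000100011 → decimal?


Positional values:
Bit 0: 1 × 2^0 = 1
Bit 1: 1 × 2^1 = 2
Bit 5: 1 × 2^5 = 32
Bit 9: 1 × 2^9 = 512
Bit 10: 1 × 2^10 = 1024
Bit 12: 1 × 2^12 = 4096
Bit 13: 1 × 2^13 = 8192
Bit 14: 1 × 2^14 = 16384
Sum = 1 + 2 + 32 + 512 + 1024 + 4096 + 8192 + 16384
= 30243


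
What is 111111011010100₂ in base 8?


Group into 3-bit groups: 111111011010100
  111 = 7
  111 = 7
  011 = 3
  010 = 2
  100 = 4
= 0o77324


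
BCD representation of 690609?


Each digit → 4-bit binary:
  6 → 0110
  9 → 1001
  0 → 0000
  6 → 0110
  0 → 0000
  9 → 1001
= 0110 1001 0000 0110 0000 1001


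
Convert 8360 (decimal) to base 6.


Divide by 6 repeatedly:
8360 ÷ 6 = 1393 remainder 2
1393 ÷ 6 = 232 remainder 1
232 ÷ 6 = 38 remainder 4
38 ÷ 6 = 6 remainder 2
6 ÷ 6 = 1 remainder 0
1 ÷ 6 = 0 remainder 1
Reading remainders bottom-up:
= 102412


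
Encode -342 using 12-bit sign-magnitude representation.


Sign bit: 1 (negative)
Magnitude: 342 = 00101010110
= 100101010110


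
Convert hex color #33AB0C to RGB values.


Hex: #33AB0C
R = 33₁₆ = 51
G = AB₁₆ = 171
B = 0C₁₆ = 12
= RGB(51, 171, 12)


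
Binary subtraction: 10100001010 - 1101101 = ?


Align and subtract column by column (LSB to MSB, borrowing when needed):
  10100001010
- 00001101101
  -----------
  col 0: (0 - 0 borrow-in) - 1 → borrow from next column: (0+2) - 1 = 1, borrow out 1
  col 1: (1 - 1 borrow-in) - 0 → 0 - 0 = 0, borrow out 0
  col 2: (0 - 0 borrow-in) - 1 → borrow from next column: (0+2) - 1 = 1, borrow out 1
  col 3: (1 - 1 borrow-in) - 1 → borrow from next column: (0+2) - 1 = 1, borrow out 1
  col 4: (0 - 1 borrow-in) - 0 → borrow from next column: (-1+2) - 0 = 1, borrow out 1
  col 5: (0 - 1 borrow-in) - 1 → borrow from next column: (-1+2) - 1 = 0, borrow out 1
  col 6: (0 - 1 borrow-in) - 1 → borrow from next column: (-1+2) - 1 = 0, borrow out 1
  col 7: (0 - 1 borrow-in) - 0 → borrow from next column: (-1+2) - 0 = 1, borrow out 1
  col 8: (1 - 1 borrow-in) - 0 → 0 - 0 = 0, borrow out 0
  col 9: (0 - 0 borrow-in) - 0 → 0 - 0 = 0, borrow out 0
  col 10: (1 - 0 borrow-in) - 0 → 1 - 0 = 1, borrow out 0
Reading bits MSB→LSB: 10010011101
Strip leading zeros: 10010011101
= 10010011101


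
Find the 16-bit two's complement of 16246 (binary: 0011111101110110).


Original: 0011111101110110
Step 1 - Invert all bits: 1100000010001001
Step 2 - Add 1: 1100000010001001 + 1
= 1100000010001010 (represents -16246)


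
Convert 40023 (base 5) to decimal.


Positional values (base 5):
  3 × 5^0 = 3 × 1 = 3
  2 × 5^1 = 2 × 5 = 10
  0 × 5^2 = 0 × 25 = 0
  0 × 5^3 = 0 × 125 = 0
  4 × 5^4 = 4 × 625 = 2500
Sum = 3 + 10 + 0 + 0 + 2500
= 2513


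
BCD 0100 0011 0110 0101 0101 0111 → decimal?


Each 4-bit group → digit:
  0100 → 4
  0011 → 3
  0110 → 6
  0101 → 5
  0101 → 5
  0111 → 7
= 436557


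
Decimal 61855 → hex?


Divide by 16 repeatedly:
61855 ÷ 16 = 3865 remainder 15 (F)
3865 ÷ 16 = 241 remainder 9 (9)
241 ÷ 16 = 15 remainder 1 (1)
15 ÷ 16 = 0 remainder 15 (F)
Reading remainders bottom-up:
= 0xF19F


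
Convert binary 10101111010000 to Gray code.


Binary: 10101111010000
Gray code: G = B XOR (B >> 1)
B >> 1 = 01010111101000
10101111010000 XOR 01010111101000:
  1 XOR 0 = 1
  0 XOR 1 = 1
  1 XOR 0 = 1
  0 XOR 1 = 1
  1 XOR 0 = 1
  1 XOR 1 = 0
  1 XOR 1 = 0
  1 XOR 1 = 0
  0 XOR 1 = 1
  1 XOR 0 = 1
  0 XOR 1 = 1
  0 XOR 0 = 0
  0 XOR 0 = 0
  0 XOR 0 = 0
= 11111000111000


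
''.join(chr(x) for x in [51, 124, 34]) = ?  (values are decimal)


Codes (decimal): 51 124 34
Per-code ASCII lookup:
  51  (range 48-57: digits, 51 - 48 = 3) → '3'
  124  (special character) → '|'
  34  (special character) → '"'
= '3|"'


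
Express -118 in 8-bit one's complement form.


Original: 01110110
Invert all bits:
  bit 0: 0 → 1
  bit 1: 1 → 0
  bit 2: 1 → 0
  bit 3: 1 → 0
  bit 4: 0 → 1
  bit 5: 1 → 0
  bit 6: 1 → 0
  bit 7: 0 → 1
= 10001001


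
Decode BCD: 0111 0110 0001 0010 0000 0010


Each 4-bit group → digit:
  0111 → 7
  0110 → 6
  0001 → 1
  0010 → 2
  0000 → 0
  0010 → 2
= 761202


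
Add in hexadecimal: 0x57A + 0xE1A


Align and add column by column (LSB to MSB, each column mod 16 with carry):
  057A
+ 0E1A
  ----
  col 0: A(10) + A(10) + 0 (carry in) = 20 → 4(4), carry out 1
  col 1: 7(7) + 1(1) + 1 (carry in) = 9 → 9(9), carry out 0
  col 2: 5(5) + E(14) + 0 (carry in) = 19 → 3(3), carry out 1
  col 3: 0(0) + 0(0) + 1 (carry in) = 1 → 1(1), carry out 0
Reading digits MSB→LSB: 1394
Strip leading zeros: 1394
= 0x1394


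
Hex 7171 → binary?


Each hex digit → 4 binary bits:
  7 = 0111
  1 = 0001
  7 = 0111
  1 = 0001
Concatenate: 0111 0001 0111 0001
= 0111000101110001


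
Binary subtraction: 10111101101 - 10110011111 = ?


Align and subtract column by column (LSB to MSB, borrowing when needed):
  10111101101
- 10110011111
  -----------
  col 0: (1 - 0 borrow-in) - 1 → 1 - 1 = 0, borrow out 0
  col 1: (0 - 0 borrow-in) - 1 → borrow from next column: (0+2) - 1 = 1, borrow out 1
  col 2: (1 - 1 borrow-in) - 1 → borrow from next column: (0+2) - 1 = 1, borrow out 1
  col 3: (1 - 1 borrow-in) - 1 → borrow from next column: (0+2) - 1 = 1, borrow out 1
  col 4: (0 - 1 borrow-in) - 1 → borrow from next column: (-1+2) - 1 = 0, borrow out 1
  col 5: (1 - 1 borrow-in) - 0 → 0 - 0 = 0, borrow out 0
  col 6: (1 - 0 borrow-in) - 0 → 1 - 0 = 1, borrow out 0
  col 7: (1 - 0 borrow-in) - 1 → 1 - 1 = 0, borrow out 0
  col 8: (1 - 0 borrow-in) - 1 → 1 - 1 = 0, borrow out 0
  col 9: (0 - 0 borrow-in) - 0 → 0 - 0 = 0, borrow out 0
  col 10: (1 - 0 borrow-in) - 1 → 1 - 1 = 0, borrow out 0
Reading bits MSB→LSB: 00001001110
Strip leading zeros: 1001110
= 1001110


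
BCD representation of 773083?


Each digit → 4-bit binary:
  7 → 0111
  7 → 0111
  3 → 0011
  0 → 0000
  8 → 1000
  3 → 0011
= 0111 0111 0011 0000 1000 0011


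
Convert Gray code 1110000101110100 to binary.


Gray code: 1110000101110100
MSB stays the same: 1
Each subsequent bit = prev_binary XOR current_gray:
  B[1] = 1 XOR 1 = 0
  B[2] = 0 XOR 1 = 1
  B[3] = 1 XOR 0 = 1
  B[4] = 1 XOR 0 = 1
  B[5] = 1 XOR 0 = 1
  B[6] = 1 XOR 0 = 1
  B[7] = 1 XOR 1 = 0
  B[8] = 0 XOR 0 = 0
  B[9] = 0 XOR 1 = 1
  B[10] = 1 XOR 1 = 0
  B[11] = 0 XOR 1 = 1
  B[12] = 1 XOR 0 = 1
  B[13] = 1 XOR 1 = 0
  B[14] = 0 XOR 0 = 0
  B[15] = 0 XOR 0 = 0
= 1011111001011000 (48728 decimal)


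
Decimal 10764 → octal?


Divide by 8 repeatedly:
10764 ÷ 8 = 1345 remainder 4
1345 ÷ 8 = 168 remainder 1
168 ÷ 8 = 21 remainder 0
21 ÷ 8 = 2 remainder 5
2 ÷ 8 = 0 remainder 2
Reading remainders bottom-up:
= 0o25014


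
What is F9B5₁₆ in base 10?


Positional values:
Position 0: 5 × 16^0 = 5 × 1 = 5
Position 1: B × 16^1 = 11 × 16 = 176
Position 2: 9 × 16^2 = 9 × 256 = 2304
Position 3: F × 16^3 = 15 × 4096 = 61440
Sum = 5 + 176 + 2304 + 61440
= 63925


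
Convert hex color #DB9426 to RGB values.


Hex: #DB9426
R = DB₁₆ = 219
G = 94₁₆ = 148
B = 26₁₆ = 38
= RGB(219, 148, 38)


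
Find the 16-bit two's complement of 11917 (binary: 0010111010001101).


Original: 0010111010001101
Step 1 - Invert all bits: 1101000101110010
Step 2 - Add 1: 1101000101110010 + 1
= 1101000101110011 (represents -11917)


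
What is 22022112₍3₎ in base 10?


Positional values (base 3):
  2 × 3^0 = 2 × 1 = 2
  1 × 3^1 = 1 × 3 = 3
  1 × 3^2 = 1 × 9 = 9
  2 × 3^3 = 2 × 27 = 54
  2 × 3^4 = 2 × 81 = 162
  0 × 3^5 = 0 × 243 = 0
  2 × 3^6 = 2 × 729 = 1458
  2 × 3^7 = 2 × 2187 = 4374
Sum = 2 + 3 + 9 + 54 + 162 + 0 + 1458 + 4374
= 6062


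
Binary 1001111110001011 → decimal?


Positional values:
Bit 0: 1 × 2^0 = 1
Bit 1: 1 × 2^1 = 2
Bit 3: 1 × 2^3 = 8
Bit 7: 1 × 2^7 = 128
Bit 8: 1 × 2^8 = 256
Bit 9: 1 × 2^9 = 512
Bit 10: 1 × 2^10 = 1024
Bit 11: 1 × 2^11 = 2048
Bit 12: 1 × 2^12 = 4096
Bit 15: 1 × 2^15 = 32768
Sum = 1 + 2 + 8 + 128 + 256 + 512 + 1024 + 2048 + 4096 + 32768
= 40843


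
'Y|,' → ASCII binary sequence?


String: 'Y|,'  (3 characters)
Per-character ASCII lookup:
  'Y': uppercase starts at 65: 'Y' = 65 + 24 = 89 → 1011001
  '|': special character: '|' = 124 → 1111100
  ',': special character: ',' = 44 → 101100
= 1011001 1111100 101100


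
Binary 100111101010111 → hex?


Group into 4-bit nibbles: 0100111101010111
  0100 = 4
  1111 = F
  0101 = 5
  0111 = 7
= 0x4F57


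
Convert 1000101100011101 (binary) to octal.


Group into 3-bit groups: 001000101100011101
  001 = 1
  000 = 0
  101 = 5
  100 = 4
  011 = 3
  101 = 5
= 0o105435


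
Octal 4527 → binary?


Each octal digit → 3 binary bits:
  4 = 100
  5 = 101
  2 = 010
  7 = 111
Concatenate: 100 101 010 111
= 100101010111


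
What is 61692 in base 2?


Divide by 2 repeatedly:
61692 ÷ 2 = 30846 remainder 0
30846 ÷ 2 = 15423 remainder 0
15423 ÷ 2 = 7711 remainder 1
7711 ÷ 2 = 3855 remainder 1
3855 ÷ 2 = 1927 remainder 1
1927 ÷ 2 = 963 remainder 1
963 ÷ 2 = 481 remainder 1
481 ÷ 2 = 240 remainder 1
240 ÷ 2 = 120 remainder 0
120 ÷ 2 = 60 remainder 0
60 ÷ 2 = 30 remainder 0
30 ÷ 2 = 15 remainder 0
15 ÷ 2 = 7 remainder 1
7 ÷ 2 = 3 remainder 1
3 ÷ 2 = 1 remainder 1
1 ÷ 2 = 0 remainder 1
Reading remainders bottom-up:
= 1111000011111100


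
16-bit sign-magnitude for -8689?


Sign bit: 1 (negative)
Magnitude: 8689 = 010000111110001
= 1010000111110001


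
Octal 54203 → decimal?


Positional values:
Position 0: 3 × 8^0 = 3
Position 1: 0 × 8^1 = 0
Position 2: 2 × 8^2 = 128
Position 3: 4 × 8^3 = 2048
Position 4: 5 × 8^4 = 20480
Sum = 3 + 0 + 128 + 2048 + 20480
= 22659


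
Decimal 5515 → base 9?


Divide by 9 repeatedly:
5515 ÷ 9 = 612 remainder 7
612 ÷ 9 = 68 remainder 0
68 ÷ 9 = 7 remainder 5
7 ÷ 9 = 0 remainder 7
Reading remainders bottom-up:
= 7507


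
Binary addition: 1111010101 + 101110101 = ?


Align and add column by column (LSB to MSB, carry propagating):
  01111010101
+ 00101110101
  -----------
  col 0: 1 + 1 + 0 (carry in) = 2 → bit 0, carry out 1
  col 1: 0 + 0 + 1 (carry in) = 1 → bit 1, carry out 0
  col 2: 1 + 1 + 0 (carry in) = 2 → bit 0, carry out 1
  col 3: 0 + 0 + 1 (carry in) = 1 → bit 1, carry out 0
  col 4: 1 + 1 + 0 (carry in) = 2 → bit 0, carry out 1
  col 5: 0 + 1 + 1 (carry in) = 2 → bit 0, carry out 1
  col 6: 1 + 1 + 1 (carry in) = 3 → bit 1, carry out 1
  col 7: 1 + 0 + 1 (carry in) = 2 → bit 0, carry out 1
  col 8: 1 + 1 + 1 (carry in) = 3 → bit 1, carry out 1
  col 9: 1 + 0 + 1 (carry in) = 2 → bit 0, carry out 1
  col 10: 0 + 0 + 1 (carry in) = 1 → bit 1, carry out 0
Reading bits MSB→LSB: 10101001010
Strip leading zeros: 10101001010
= 10101001010


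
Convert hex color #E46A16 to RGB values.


Hex: #E46A16
R = E4₁₆ = 228
G = 6A₁₆ = 106
B = 16₁₆ = 22
= RGB(228, 106, 22)


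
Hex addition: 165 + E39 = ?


Align and add column by column (LSB to MSB, each column mod 16 with carry):
  0165
+ 0E39
  ----
  col 0: 5(5) + 9(9) + 0 (carry in) = 14 → E(14), carry out 0
  col 1: 6(6) + 3(3) + 0 (carry in) = 9 → 9(9), carry out 0
  col 2: 1(1) + E(14) + 0 (carry in) = 15 → F(15), carry out 0
  col 3: 0(0) + 0(0) + 0 (carry in) = 0 → 0(0), carry out 0
Reading digits MSB→LSB: 0F9E
Strip leading zeros: F9E
= 0xF9E


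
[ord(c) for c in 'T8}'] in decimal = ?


String: 'T8}'  (3 characters)
Per-character ASCII lookup:
  'T': uppercase starts at 65: 'T' = 65 + 19 = 84
  '8': digits start at 48: '8' = 48 + 8 = 56
  '}': special character: '}' = 125
= 84 56 125


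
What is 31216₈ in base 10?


Positional values:
Position 0: 6 × 8^0 = 6
Position 1: 1 × 8^1 = 8
Position 2: 2 × 8^2 = 128
Position 3: 1 × 8^3 = 512
Position 4: 3 × 8^4 = 12288
Sum = 6 + 8 + 128 + 512 + 12288
= 12942


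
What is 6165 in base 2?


Divide by 2 repeatedly:
6165 ÷ 2 = 3082 remainder 1
3082 ÷ 2 = 1541 remainder 0
1541 ÷ 2 = 770 remainder 1
770 ÷ 2 = 385 remainder 0
385 ÷ 2 = 192 remainder 1
192 ÷ 2 = 96 remainder 0
96 ÷ 2 = 48 remainder 0
48 ÷ 2 = 24 remainder 0
24 ÷ 2 = 12 remainder 0
12 ÷ 2 = 6 remainder 0
6 ÷ 2 = 3 remainder 0
3 ÷ 2 = 1 remainder 1
1 ÷ 2 = 0 remainder 1
Reading remainders bottom-up:
= 1100000010101


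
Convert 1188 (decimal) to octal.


Divide by 8 repeatedly:
1188 ÷ 8 = 148 remainder 4
148 ÷ 8 = 18 remainder 4
18 ÷ 8 = 2 remainder 2
2 ÷ 8 = 0 remainder 2
Reading remainders bottom-up:
= 0o2244


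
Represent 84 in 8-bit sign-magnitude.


Sign bit: 0 (positive)
Magnitude: 84 = 1010100
= 01010100


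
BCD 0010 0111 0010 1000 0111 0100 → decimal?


Each 4-bit group → digit:
  0010 → 2
  0111 → 7
  0010 → 2
  1000 → 8
  0111 → 7
  0100 → 4
= 272874


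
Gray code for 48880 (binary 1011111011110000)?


Binary: 1011111011110000
Gray code: G = B XOR (B >> 1)
B >> 1 = 0101111101111000
1011111011110000 XOR 0101111101111000:
  1 XOR 0 = 1
  0 XOR 1 = 1
  1 XOR 0 = 1
  1 XOR 1 = 0
  1 XOR 1 = 0
  1 XOR 1 = 0
  1 XOR 1 = 0
  0 XOR 1 = 1
  1 XOR 0 = 1
  1 XOR 1 = 0
  1 XOR 1 = 0
  1 XOR 1 = 0
  0 XOR 1 = 1
  0 XOR 0 = 0
  0 XOR 0 = 0
  0 XOR 0 = 0
= 1110000110001000


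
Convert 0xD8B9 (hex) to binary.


Each hex digit → 4 binary bits:
  D = 1101
  8 = 1000
  B = 1011
  9 = 1001
Concatenate: 1101 1000 1011 1001
= 1101100010111001


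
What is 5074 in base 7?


Divide by 7 repeatedly:
5074 ÷ 7 = 724 remainder 6
724 ÷ 7 = 103 remainder 3
103 ÷ 7 = 14 remainder 5
14 ÷ 7 = 2 remainder 0
2 ÷ 7 = 0 remainder 2
Reading remainders bottom-up:
= 20536


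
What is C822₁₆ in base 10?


Positional values:
Position 0: 2 × 16^0 = 2 × 1 = 2
Position 1: 2 × 16^1 = 2 × 16 = 32
Position 2: 8 × 16^2 = 8 × 256 = 2048
Position 3: C × 16^3 = 12 × 4096 = 49152
Sum = 2 + 32 + 2048 + 49152
= 51234


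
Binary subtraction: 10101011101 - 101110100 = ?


Align and subtract column by column (LSB to MSB, borrowing when needed):
  10101011101
- 00101110100
  -----------
  col 0: (1 - 0 borrow-in) - 0 → 1 - 0 = 1, borrow out 0
  col 1: (0 - 0 borrow-in) - 0 → 0 - 0 = 0, borrow out 0
  col 2: (1 - 0 borrow-in) - 1 → 1 - 1 = 0, borrow out 0
  col 3: (1 - 0 borrow-in) - 0 → 1 - 0 = 1, borrow out 0
  col 4: (1 - 0 borrow-in) - 1 → 1 - 1 = 0, borrow out 0
  col 5: (0 - 0 borrow-in) - 1 → borrow from next column: (0+2) - 1 = 1, borrow out 1
  col 6: (1 - 1 borrow-in) - 1 → borrow from next column: (0+2) - 1 = 1, borrow out 1
  col 7: (0 - 1 borrow-in) - 0 → borrow from next column: (-1+2) - 0 = 1, borrow out 1
  col 8: (1 - 1 borrow-in) - 1 → borrow from next column: (0+2) - 1 = 1, borrow out 1
  col 9: (0 - 1 borrow-in) - 0 → borrow from next column: (-1+2) - 0 = 1, borrow out 1
  col 10: (1 - 1 borrow-in) - 0 → 0 - 0 = 0, borrow out 0
Reading bits MSB→LSB: 01111101001
Strip leading zeros: 1111101001
= 1111101001


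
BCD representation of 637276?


Each digit → 4-bit binary:
  6 → 0110
  3 → 0011
  7 → 0111
  2 → 0010
  7 → 0111
  6 → 0110
= 0110 0011 0111 0010 0111 0110


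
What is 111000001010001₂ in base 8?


Group into 3-bit groups: 111000001010001
  111 = 7
  000 = 0
  001 = 1
  010 = 2
  001 = 1
= 0o70121


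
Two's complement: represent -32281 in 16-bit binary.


Original: 0111111000011001
Step 1 - Invert all bits: 1000000111100110
Step 2 - Add 1: 1000000111100110 + 1
= 1000000111100111 (represents -32281)


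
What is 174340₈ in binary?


Each octal digit → 3 binary bits:
  1 = 001
  7 = 111
  4 = 100
  3 = 011
  4 = 100
  0 = 000
Concatenate: 001 111 100 011 100 000
= 001111100011100000


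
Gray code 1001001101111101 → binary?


Gray code: 1001001101111101
MSB stays the same: 1
Each subsequent bit = prev_binary XOR current_gray:
  B[1] = 1 XOR 0 = 1
  B[2] = 1 XOR 0 = 1
  B[3] = 1 XOR 1 = 0
  B[4] = 0 XOR 0 = 0
  B[5] = 0 XOR 0 = 0
  B[6] = 0 XOR 1 = 1
  B[7] = 1 XOR 1 = 0
  B[8] = 0 XOR 0 = 0
  B[9] = 0 XOR 1 = 1
  B[10] = 1 XOR 1 = 0
  B[11] = 0 XOR 1 = 1
  B[12] = 1 XOR 1 = 0
  B[13] = 0 XOR 1 = 1
  B[14] = 1 XOR 0 = 1
  B[15] = 1 XOR 1 = 0
= 1110001001010110 (57942 decimal)


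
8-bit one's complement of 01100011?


Original: 01100011
Invert all bits:
  bit 0: 0 → 1
  bit 1: 1 → 0
  bit 2: 1 → 0
  bit 3: 0 → 1
  bit 4: 0 → 1
  bit 5: 0 → 1
  bit 6: 1 → 0
  bit 7: 1 → 0
= 10011100


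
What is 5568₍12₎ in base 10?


Positional values (base 12):
  8 × 12^0 = 8 × 1 = 8
  6 × 12^1 = 6 × 12 = 72
  5 × 12^2 = 5 × 144 = 720
  5 × 12^3 = 5 × 1728 = 8640
Sum = 8 + 72 + 720 + 8640
= 9440


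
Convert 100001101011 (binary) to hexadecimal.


Group into 4-bit nibbles: 100001101011
  1000 = 8
  0110 = 6
  1011 = B
= 0x86B


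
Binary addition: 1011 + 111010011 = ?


Align and add column by column (LSB to MSB, carry propagating):
  0000001011
+ 0111010011
  ----------
  col 0: 1 + 1 + 0 (carry in) = 2 → bit 0, carry out 1
  col 1: 1 + 1 + 1 (carry in) = 3 → bit 1, carry out 1
  col 2: 0 + 0 + 1 (carry in) = 1 → bit 1, carry out 0
  col 3: 1 + 0 + 0 (carry in) = 1 → bit 1, carry out 0
  col 4: 0 + 1 + 0 (carry in) = 1 → bit 1, carry out 0
  col 5: 0 + 0 + 0 (carry in) = 0 → bit 0, carry out 0
  col 6: 0 + 1 + 0 (carry in) = 1 → bit 1, carry out 0
  col 7: 0 + 1 + 0 (carry in) = 1 → bit 1, carry out 0
  col 8: 0 + 1 + 0 (carry in) = 1 → bit 1, carry out 0
  col 9: 0 + 0 + 0 (carry in) = 0 → bit 0, carry out 0
Reading bits MSB→LSB: 0111011110
Strip leading zeros: 111011110
= 111011110


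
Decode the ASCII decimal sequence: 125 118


Codes (decimal): 125 118
Per-code ASCII lookup:
  125  (special character) → '}'
  118  (range 97-122: lowercase, 118 - 97 = 21) → 'v'
= '}v'


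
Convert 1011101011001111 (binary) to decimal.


Positional values:
Bit 0: 1 × 2^0 = 1
Bit 1: 1 × 2^1 = 2
Bit 2: 1 × 2^2 = 4
Bit 3: 1 × 2^3 = 8
Bit 6: 1 × 2^6 = 64
Bit 7: 1 × 2^7 = 128
Bit 9: 1 × 2^9 = 512
Bit 11: 1 × 2^11 = 2048
Bit 12: 1 × 2^12 = 4096
Bit 13: 1 × 2^13 = 8192
Bit 15: 1 × 2^15 = 32768
Sum = 1 + 2 + 4 + 8 + 64 + 128 + 512 + 2048 + 4096 + 8192 + 32768
= 47823


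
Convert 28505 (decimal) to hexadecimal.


Divide by 16 repeatedly:
28505 ÷ 16 = 1781 remainder 9 (9)
1781 ÷ 16 = 111 remainder 5 (5)
111 ÷ 16 = 6 remainder 15 (F)
6 ÷ 16 = 0 remainder 6 (6)
Reading remainders bottom-up:
= 0x6F59


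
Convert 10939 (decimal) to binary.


Divide by 2 repeatedly:
10939 ÷ 2 = 5469 remainder 1
5469 ÷ 2 = 2734 remainder 1
2734 ÷ 2 = 1367 remainder 0
1367 ÷ 2 = 683 remainder 1
683 ÷ 2 = 341 remainder 1
341 ÷ 2 = 170 remainder 1
170 ÷ 2 = 85 remainder 0
85 ÷ 2 = 42 remainder 1
42 ÷ 2 = 21 remainder 0
21 ÷ 2 = 10 remainder 1
10 ÷ 2 = 5 remainder 0
5 ÷ 2 = 2 remainder 1
2 ÷ 2 = 1 remainder 0
1 ÷ 2 = 0 remainder 1
Reading remainders bottom-up:
= 10101010111011


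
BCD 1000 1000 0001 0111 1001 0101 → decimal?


Each 4-bit group → digit:
  1000 → 8
  1000 → 8
  0001 → 1
  0111 → 7
  1001 → 9
  0101 → 5
= 881795


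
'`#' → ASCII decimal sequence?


String: '`#'  (2 characters)
Per-character ASCII lookup:
  '`': special character: '`' = 96
  '#': special character: '#' = 35
= 96 35


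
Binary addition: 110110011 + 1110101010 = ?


Align and add column by column (LSB to MSB, carry propagating):
  00110110011
+ 01110101010
  -----------
  col 0: 1 + 0 + 0 (carry in) = 1 → bit 1, carry out 0
  col 1: 1 + 1 + 0 (carry in) = 2 → bit 0, carry out 1
  col 2: 0 + 0 + 1 (carry in) = 1 → bit 1, carry out 0
  col 3: 0 + 1 + 0 (carry in) = 1 → bit 1, carry out 0
  col 4: 1 + 0 + 0 (carry in) = 1 → bit 1, carry out 0
  col 5: 1 + 1 + 0 (carry in) = 2 → bit 0, carry out 1
  col 6: 0 + 0 + 1 (carry in) = 1 → bit 1, carry out 0
  col 7: 1 + 1 + 0 (carry in) = 2 → bit 0, carry out 1
  col 8: 1 + 1 + 1 (carry in) = 3 → bit 1, carry out 1
  col 9: 0 + 1 + 1 (carry in) = 2 → bit 0, carry out 1
  col 10: 0 + 0 + 1 (carry in) = 1 → bit 1, carry out 0
Reading bits MSB→LSB: 10101011101
Strip leading zeros: 10101011101
= 10101011101


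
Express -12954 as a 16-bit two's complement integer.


Original: 0011001010011010
Step 1 - Invert all bits: 1100110101100101
Step 2 - Add 1: 1100110101100101 + 1
= 1100110101100110 (represents -12954)


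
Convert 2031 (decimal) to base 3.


Divide by 3 repeatedly:
2031 ÷ 3 = 677 remainder 0
677 ÷ 3 = 225 remainder 2
225 ÷ 3 = 75 remainder 0
75 ÷ 3 = 25 remainder 0
25 ÷ 3 = 8 remainder 1
8 ÷ 3 = 2 remainder 2
2 ÷ 3 = 0 remainder 2
Reading remainders bottom-up:
= 2210020


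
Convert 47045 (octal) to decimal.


Positional values:
Position 0: 5 × 8^0 = 5
Position 1: 4 × 8^1 = 32
Position 2: 0 × 8^2 = 0
Position 3: 7 × 8^3 = 3584
Position 4: 4 × 8^4 = 16384
Sum = 5 + 32 + 0 + 3584 + 16384
= 20005


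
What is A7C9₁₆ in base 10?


Positional values:
Position 0: 9 × 16^0 = 9 × 1 = 9
Position 1: C × 16^1 = 12 × 16 = 192
Position 2: 7 × 16^2 = 7 × 256 = 1792
Position 3: A × 16^3 = 10 × 4096 = 40960
Sum = 9 + 192 + 1792 + 40960
= 42953


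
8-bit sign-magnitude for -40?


Sign bit: 1 (negative)
Magnitude: 40 = 0101000
= 10101000


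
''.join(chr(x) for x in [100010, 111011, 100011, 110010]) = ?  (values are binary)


Codes (binary): 100010 111011 100011 110010
Per-code ASCII lookup:
  100010 = 34  (special character) → '"'
  111011 = 59  (special character) → ';'
  100011 = 35  (special character) → '#'
  110010 = 50  (range 48-57: digits, 50 - 48 = 2) → '2'
= '";#2'


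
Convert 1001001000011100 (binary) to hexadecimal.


Group into 4-bit nibbles: 1001001000011100
  1001 = 9
  0010 = 2
  0001 = 1
  1100 = C
= 0x921C


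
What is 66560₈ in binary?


Each octal digit → 3 binary bits:
  6 = 110
  6 = 110
  5 = 101
  6 = 110
  0 = 000
Concatenate: 110 110 101 110 000
= 110110101110000


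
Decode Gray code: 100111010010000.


Gray code: 100111010010000
MSB stays the same: 1
Each subsequent bit = prev_binary XOR current_gray:
  B[1] = 1 XOR 0 = 1
  B[2] = 1 XOR 0 = 1
  B[3] = 1 XOR 1 = 0
  B[4] = 0 XOR 1 = 1
  B[5] = 1 XOR 1 = 0
  B[6] = 0 XOR 0 = 0
  B[7] = 0 XOR 1 = 1
  B[8] = 1 XOR 0 = 1
  B[9] = 1 XOR 0 = 1
  B[10] = 1 XOR 1 = 0
  B[11] = 0 XOR 0 = 0
  B[12] = 0 XOR 0 = 0
  B[13] = 0 XOR 0 = 0
  B[14] = 0 XOR 0 = 0
= 111010011100000 (29920 decimal)


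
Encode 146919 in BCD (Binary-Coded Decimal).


Each digit → 4-bit binary:
  1 → 0001
  4 → 0100
  6 → 0110
  9 → 1001
  1 → 0001
  9 → 1001
= 0001 0100 0110 1001 0001 1001


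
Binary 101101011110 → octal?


Group into 3-bit groups: 101101011110
  101 = 5
  101 = 5
  011 = 3
  110 = 6
= 0o5536


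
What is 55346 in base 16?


Divide by 16 repeatedly:
55346 ÷ 16 = 3459 remainder 2 (2)
3459 ÷ 16 = 216 remainder 3 (3)
216 ÷ 16 = 13 remainder 8 (8)
13 ÷ 16 = 0 remainder 13 (D)
Reading remainders bottom-up:
= 0xD832


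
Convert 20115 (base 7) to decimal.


Positional values (base 7):
  5 × 7^0 = 5 × 1 = 5
  1 × 7^1 = 1 × 7 = 7
  1 × 7^2 = 1 × 49 = 49
  0 × 7^3 = 0 × 343 = 0
  2 × 7^4 = 2 × 2401 = 4802
Sum = 5 + 7 + 49 + 0 + 4802
= 4863


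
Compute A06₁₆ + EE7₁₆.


Align and add column by column (LSB to MSB, each column mod 16 with carry):
  0A06
+ 0EE7
  ----
  col 0: 6(6) + 7(7) + 0 (carry in) = 13 → D(13), carry out 0
  col 1: 0(0) + E(14) + 0 (carry in) = 14 → E(14), carry out 0
  col 2: A(10) + E(14) + 0 (carry in) = 24 → 8(8), carry out 1
  col 3: 0(0) + 0(0) + 1 (carry in) = 1 → 1(1), carry out 0
Reading digits MSB→LSB: 18ED
Strip leading zeros: 18ED
= 0x18ED


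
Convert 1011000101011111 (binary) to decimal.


Positional values:
Bit 0: 1 × 2^0 = 1
Bit 1: 1 × 2^1 = 2
Bit 2: 1 × 2^2 = 4
Bit 3: 1 × 2^3 = 8
Bit 4: 1 × 2^4 = 16
Bit 6: 1 × 2^6 = 64
Bit 8: 1 × 2^8 = 256
Bit 12: 1 × 2^12 = 4096
Bit 13: 1 × 2^13 = 8192
Bit 15: 1 × 2^15 = 32768
Sum = 1 + 2 + 4 + 8 + 16 + 64 + 256 + 4096 + 8192 + 32768
= 45407
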